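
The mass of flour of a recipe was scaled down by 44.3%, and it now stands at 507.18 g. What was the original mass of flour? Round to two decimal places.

910.56 g

The overall multiplier applied was 0.557.
So the original mass of flour was 507.18 ÷ 0.557 ≈ 910.56 g.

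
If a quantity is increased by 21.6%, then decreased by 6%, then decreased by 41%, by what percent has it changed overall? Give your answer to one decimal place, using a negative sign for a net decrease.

-32.6%

The combined multiplier is 1.216 × 0.94 × 0.59 = 0.6743936.
That corresponds to a decrease of 32.6%.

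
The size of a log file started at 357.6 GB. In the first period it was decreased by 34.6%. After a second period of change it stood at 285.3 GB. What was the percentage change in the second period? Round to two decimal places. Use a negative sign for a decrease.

After the first period: 357.6 × 0.654 = 233.8704.
Second-period multiplier: 285.3 ÷ 233.8704 ≈ 1.219906.
That is a change of 21.99%.

21.99%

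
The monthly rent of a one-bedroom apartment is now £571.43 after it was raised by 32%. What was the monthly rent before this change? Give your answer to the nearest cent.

The overall multiplier applied was 1.32.
So the original monthly rent was £571.43 ÷ 1.32 ≈ £432.90.

£432.90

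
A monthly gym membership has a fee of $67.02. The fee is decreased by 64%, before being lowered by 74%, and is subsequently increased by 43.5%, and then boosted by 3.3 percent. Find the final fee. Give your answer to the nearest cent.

$9.30

After the 64% decrease: $67.02 × 0.36 = $24.1272.
After the 74% decrease: $24.1272 × 0.26 = $6.273072.
43.5% increase: $6.273072 × 1.435 = $9.00185832.
3.3% increase: $9.00185832 × 1.033 = $9.29891964456 ≈ $9.30.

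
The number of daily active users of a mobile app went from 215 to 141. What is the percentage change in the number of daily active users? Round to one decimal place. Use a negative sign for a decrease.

-34.4%

Change: 141 − 215 = -74.
Relative to the original: -74 ÷ 215 ≈ -34.4%.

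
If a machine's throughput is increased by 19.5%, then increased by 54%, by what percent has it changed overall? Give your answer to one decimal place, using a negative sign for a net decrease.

A 19.5% increase multiplies by 1.195.
Then a 54% increase: 1.195 × 1.54 = 1.8403.
Overall factor 1.8403, i.e. 84.0%.

84.0%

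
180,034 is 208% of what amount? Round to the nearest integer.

86,555

180,034 ÷ 2.08 ≈ 86,555.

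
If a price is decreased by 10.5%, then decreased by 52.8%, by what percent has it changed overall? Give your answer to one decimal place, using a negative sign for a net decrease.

-57.8%

A 10.5% decrease multiplies by 0.895.
Then a 52.8% decrease: 0.895 × 0.472 = 0.42244.
Overall factor 0.42244, i.e. -57.8%.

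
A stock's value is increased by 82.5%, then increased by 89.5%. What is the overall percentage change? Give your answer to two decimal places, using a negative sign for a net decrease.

The combined multiplier is 1.825 × 1.895 = 3.458375.
That corresponds to an increase of 245.84%.

245.84%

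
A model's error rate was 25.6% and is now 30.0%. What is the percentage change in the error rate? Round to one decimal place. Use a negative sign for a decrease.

The change is 30.0 − 25.6 = 4.4 percentage points.
Relative to the original 25.6%, that is 4.4 ÷ 25.6 ≈ 17.2%.

17.2%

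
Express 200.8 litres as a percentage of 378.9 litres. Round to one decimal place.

200.8 litres ÷ 378.9 litres ≈ 53.0%.

53.0%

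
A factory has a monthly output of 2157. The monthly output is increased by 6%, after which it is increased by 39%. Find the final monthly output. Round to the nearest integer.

3178

Apply the 6% increase: 2157 × 1.06 = 2286.42.
39% increase: 2286.42 × 1.39 = 3178.1238 ≈ 3178.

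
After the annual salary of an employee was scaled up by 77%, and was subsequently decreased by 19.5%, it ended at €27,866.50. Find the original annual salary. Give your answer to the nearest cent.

The overall multiplier applied was 1.77 × 0.805 = 1.42485.
So the original annual salary was €27,866.50 ÷ 1.42485 ≈ €19,557.50.

€19,557.50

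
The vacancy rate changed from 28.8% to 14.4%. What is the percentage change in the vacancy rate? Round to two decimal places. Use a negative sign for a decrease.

-50.00%

The change is 14.4 − 28.8 = -14.4 percentage points.
Relative to the original 28.8%, that is -14.4 ÷ 28.8 = -50.00%.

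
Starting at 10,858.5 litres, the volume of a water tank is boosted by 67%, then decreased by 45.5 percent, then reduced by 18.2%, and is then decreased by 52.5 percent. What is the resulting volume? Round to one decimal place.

3,840.0 litres

After the 67% increase: 10,858.5 × 1.67 = 18133.695.
After the 45.5% decrease: 18133.695 × 0.545 = 9882.863775.
18.2% decrease: 9882.863775 × 0.818 = 8084.18256795.
After the 52.5% decrease: 8084.18256795 × 0.475 = 3839.98671977625 ≈ 3,840.0.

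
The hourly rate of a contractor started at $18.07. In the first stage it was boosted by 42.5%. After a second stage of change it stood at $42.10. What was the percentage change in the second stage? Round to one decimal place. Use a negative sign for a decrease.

63.5%

After the first stage: $18.07 × 1.425 = $25.74975.
Second-stage multiplier: $42.10 ÷ $25.74975 ≈ 1.63497.
That is a change of 63.5%.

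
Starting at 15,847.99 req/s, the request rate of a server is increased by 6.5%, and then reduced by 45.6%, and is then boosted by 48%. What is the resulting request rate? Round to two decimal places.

Apply the 6.5% increase: 15,847.99 × 1.065 = 16878.10935.
After the 45.6% decrease: 16878.10935 × 0.544 = 9181.6914864.
Apply the 48% increase: 9181.6914864 × 1.48 = 13588.903399872 ≈ 13,588.90.

13,588.90 req/s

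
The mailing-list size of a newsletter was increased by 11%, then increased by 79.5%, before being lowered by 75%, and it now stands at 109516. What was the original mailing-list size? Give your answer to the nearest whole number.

219862

Undoing the 75% decrease: 109516 ÷ 0.25 = 438064.
Undoing the 79.5% increase: 438064 ÷ 1.795 ≈ 244046.796657.
Undoing the 11% increase: 244046.796657 ÷ 1.11 ≈ 219862.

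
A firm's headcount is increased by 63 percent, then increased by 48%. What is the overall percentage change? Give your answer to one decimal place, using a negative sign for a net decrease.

The combined multiplier is 1.63 × 1.48 = 2.4124.
That corresponds to an increase of 141.2%.

141.2%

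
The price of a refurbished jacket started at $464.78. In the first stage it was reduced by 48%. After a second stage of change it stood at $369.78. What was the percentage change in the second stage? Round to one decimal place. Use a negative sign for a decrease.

53.0%

After the first stage: $464.78 × 0.52 = $241.6856.
Second-stage multiplier: $369.78 ÷ $241.6856 ≈ 1.53.
That is a change of 53.0%.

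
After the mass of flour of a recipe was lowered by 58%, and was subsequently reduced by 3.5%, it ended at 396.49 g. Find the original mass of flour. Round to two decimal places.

978.26 g

Undoing the 3.5% decrease: 396.49 ÷ 0.965 ≈ 410.870466.
Undoing the 58% decrease: 410.870466 ÷ 0.42 ≈ 978.26 g.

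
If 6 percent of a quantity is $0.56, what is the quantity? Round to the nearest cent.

$9.33

$0.56 ÷ 0.06 ≈ $9.33.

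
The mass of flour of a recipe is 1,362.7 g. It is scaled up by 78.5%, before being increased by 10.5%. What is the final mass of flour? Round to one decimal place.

After the 78.5% increase: 1,362.7 × 1.785 = 2432.4195.
10.5% increase: 2432.4195 × 1.105 = 2687.8235475 ≈ 2,687.8.

2,687.8 g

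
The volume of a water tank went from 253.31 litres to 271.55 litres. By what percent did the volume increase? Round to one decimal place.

7.2%

Change: 271.55 − 253.31 = 18.24.
Relative to the original: 18.24 ÷ 253.31 ≈ 7.2%.
So the volume increased by 7.2%.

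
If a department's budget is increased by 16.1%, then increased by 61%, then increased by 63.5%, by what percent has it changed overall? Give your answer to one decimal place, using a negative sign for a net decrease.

205.6%

The combined multiplier is 1.161 × 1.61 × 1.635 = 3.05615835.
That corresponds to an increase of 205.6%.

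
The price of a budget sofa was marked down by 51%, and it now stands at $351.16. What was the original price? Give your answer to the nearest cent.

$716.65

The overall multiplier applied was 0.49.
So the original price was $351.16 ÷ 0.49 ≈ $716.65.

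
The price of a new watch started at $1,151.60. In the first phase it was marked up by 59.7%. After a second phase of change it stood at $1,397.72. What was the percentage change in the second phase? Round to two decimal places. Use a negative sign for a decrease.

After the first phase: $1,151.60 × 1.597 = $1839.1052.
Second-phase multiplier: $1,397.72 ÷ $1839.1052 ≈ 0.76.
That is a change of -24.00%.

-24.00%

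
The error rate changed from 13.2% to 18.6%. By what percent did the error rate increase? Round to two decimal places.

40.91%

The change is 18.6 − 13.2 = 5.4 percentage points.
Relative to the original 13.2%, that is 5.4 ÷ 13.2 ≈ 40.91%.
So the error rate rose by 40.91%.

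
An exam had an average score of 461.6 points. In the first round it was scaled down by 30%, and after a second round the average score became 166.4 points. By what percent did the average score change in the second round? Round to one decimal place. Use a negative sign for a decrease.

-48.5%

After the first round: 461.6 × 0.7 = 323.12.
Second-round multiplier: 166.4 ÷ 323.12 ≈ 0.51498.
That is a change of -48.5%.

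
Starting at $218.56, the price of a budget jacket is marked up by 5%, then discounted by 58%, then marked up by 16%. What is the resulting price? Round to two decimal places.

Each change multiplies by a factor: 1.05 × 0.42 × 1.16 = 0.51156.
$218.56 × 0.51156 = $111.8065536 ≈ $111.81.

$111.81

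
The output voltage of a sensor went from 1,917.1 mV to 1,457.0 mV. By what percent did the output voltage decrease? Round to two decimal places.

24.00%

Change: 1,457.0 − 1,917.1 = -460.1.
Relative to the original: -460.1 ÷ 1,917.1 ≈ -24.00%.
So the output voltage decreased by 24.00%.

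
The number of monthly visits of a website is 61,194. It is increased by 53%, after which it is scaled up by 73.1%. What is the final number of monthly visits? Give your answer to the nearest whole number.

162,068

53% increase: 61,194 × 1.53 = 93626.82.
After the 73.1% increase: 93626.82 × 1.731 = 162068.02542 ≈ 162,068.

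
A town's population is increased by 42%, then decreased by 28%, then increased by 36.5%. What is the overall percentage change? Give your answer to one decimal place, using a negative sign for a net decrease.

39.6%

The combined multiplier is 1.42 × 0.72 × 1.365 = 1.395576.
That corresponds to an increase of 39.6%.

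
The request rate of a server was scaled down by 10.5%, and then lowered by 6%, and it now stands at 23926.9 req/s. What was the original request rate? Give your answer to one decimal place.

Undoing the 6% decrease: 23926.9 ÷ 0.94 ≈ 25454.148936.
Undoing the 10.5% decrease: 25454.148936 ÷ 0.895 ≈ 28440.4 req/s.

28440.4 req/s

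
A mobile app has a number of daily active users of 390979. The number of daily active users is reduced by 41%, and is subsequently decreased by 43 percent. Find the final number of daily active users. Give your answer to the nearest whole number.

131486

Apply the 41% decrease: 390979 × 0.59 = 230677.61.
After the 43% decrease: 230677.61 × 0.57 = 131486.2377 ≈ 131486.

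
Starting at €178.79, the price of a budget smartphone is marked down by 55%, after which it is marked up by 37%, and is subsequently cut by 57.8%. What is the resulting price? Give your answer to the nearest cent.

After the 55% decrease: €178.79 × 0.45 = €80.4555.
After the 37% increase: €80.4555 × 1.37 = €110.224035.
Apply the 57.8% decrease: €110.224035 × 0.422 = €46.51454277 ≈ €46.51.

€46.51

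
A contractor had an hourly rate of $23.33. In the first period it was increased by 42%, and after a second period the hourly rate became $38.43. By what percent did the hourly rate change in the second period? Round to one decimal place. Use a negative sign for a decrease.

16.0%

After the first period: $23.33 × 1.42 = $33.1286.
Second-period multiplier: $38.43 ÷ $33.1286 ≈ 1.16002.
That is a change of 16.0%.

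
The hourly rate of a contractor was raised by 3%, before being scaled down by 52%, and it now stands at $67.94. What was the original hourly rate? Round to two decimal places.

Undoing the 52% decrease: $67.94 ÷ 0.48 ≈ $141.541667.
Undoing the 3% increase: $141.541667 ÷ 1.03 ≈ $137.42.

$137.42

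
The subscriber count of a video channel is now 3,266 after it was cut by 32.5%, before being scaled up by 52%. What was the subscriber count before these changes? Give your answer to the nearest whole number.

Undoing the 52% increase: 3,266 ÷ 1.52 ≈ 2148.684211.
Undoing the 32.5% decrease: 2148.684211 ÷ 0.675 ≈ 3,183.

3,183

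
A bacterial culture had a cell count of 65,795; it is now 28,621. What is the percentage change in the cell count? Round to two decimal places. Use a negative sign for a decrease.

Change: 28,621 − 65,795 = -37,174.
Relative to the original: -37,174 ÷ 65,795 ≈ -56.50%.

-56.50%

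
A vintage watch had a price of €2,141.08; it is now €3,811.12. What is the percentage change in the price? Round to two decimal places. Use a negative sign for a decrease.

Change: €3,811.12 − €2,141.08 = €1,670.04.
Relative to the original: €1,670.04 ÷ €2,141.08 ≈ 78.00%.

78.00%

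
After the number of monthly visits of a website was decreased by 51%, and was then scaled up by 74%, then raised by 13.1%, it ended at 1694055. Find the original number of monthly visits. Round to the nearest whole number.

1756789

Undoing the 13.1% increase: 1694055 ÷ 1.131 ≈ 1497838.196286.
Undoing the 74% increase: 1497838.196286 ÷ 1.74 ≈ 860826.54959.
Undoing the 51% decrease: 860826.54959 ÷ 0.49 ≈ 1756789.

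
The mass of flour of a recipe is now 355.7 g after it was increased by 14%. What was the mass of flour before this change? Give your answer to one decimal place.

The overall multiplier applied was 1.14.
So the original mass of flour was 355.7 ÷ 1.14 ≈ 312.0 g.

312.0 g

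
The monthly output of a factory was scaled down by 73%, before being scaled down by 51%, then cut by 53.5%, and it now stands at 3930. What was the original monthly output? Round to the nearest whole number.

63882

The overall multiplier applied was 0.27 × 0.49 × 0.465 = 0.0615195.
So the original monthly output was 3930 ÷ 0.0615195 ≈ 63882.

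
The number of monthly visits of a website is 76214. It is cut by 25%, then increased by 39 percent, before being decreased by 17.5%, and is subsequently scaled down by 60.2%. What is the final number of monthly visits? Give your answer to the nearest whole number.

After the 25% decrease: 76214 × 0.75 = 57160.5.
After the 39% increase: 57160.5 × 1.39 = 79453.095.
Apply the 17.5% decrease: 79453.095 × 0.825 = 65548.803375.
Apply the 60.2% decrease: 65548.803375 × 0.398 = 26088.42374325 ≈ 26088.

26088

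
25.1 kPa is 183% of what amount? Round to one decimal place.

25.1 kPa ÷ 1.83 ≈ 13.7 kPa.

13.7 kPa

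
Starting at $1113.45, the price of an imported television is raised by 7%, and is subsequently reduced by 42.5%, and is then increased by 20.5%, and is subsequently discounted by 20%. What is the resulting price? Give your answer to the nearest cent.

Each change multiplies by a factor: 1.07 × 0.575 × 1.205 × 0.8 = 0.593101.
$1113.45 × 0.593101 = $660.38830845 ≈ $660.39.

$660.39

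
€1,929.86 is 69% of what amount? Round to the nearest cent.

€2,796.90

€1,929.86 ÷ 0.69 ≈ €2,796.90.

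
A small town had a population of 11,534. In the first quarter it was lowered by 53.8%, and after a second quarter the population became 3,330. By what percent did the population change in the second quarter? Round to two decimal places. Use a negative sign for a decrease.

After the first quarter: 11,534 × 0.462 = 5328.708.
Second-quarter multiplier: 3,330 ÷ 5328.708 ≈ 0.624917.
That is a change of -37.51%.

-37.51%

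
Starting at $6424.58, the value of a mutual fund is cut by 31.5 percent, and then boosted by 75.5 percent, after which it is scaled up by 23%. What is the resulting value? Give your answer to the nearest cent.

After the 31.5% decrease: $6424.58 × 0.685 = $4400.8373.
After the 75.5% increase: $4400.8373 × 1.755 = $7723.4694615.
After the 23% increase: $7723.4694615 × 1.23 = $9499.867437645 ≈ $9499.87.

$9499.87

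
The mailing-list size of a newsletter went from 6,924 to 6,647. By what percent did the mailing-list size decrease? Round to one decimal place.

Change: 6,647 − 6,924 = -277.
Relative to the original: -277 ÷ 6,924 ≈ -4.0%.
So the mailing-list size decreased by 4.0%.

4.0%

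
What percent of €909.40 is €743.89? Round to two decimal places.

81.80%

€743.89 ÷ €909.40 ≈ 81.80%.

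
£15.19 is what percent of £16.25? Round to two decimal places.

£15.19 ÷ £16.25 ≈ 93.48%.

93.48%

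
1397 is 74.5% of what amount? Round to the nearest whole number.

1875

1397 ÷ 0.745 ≈ 1875.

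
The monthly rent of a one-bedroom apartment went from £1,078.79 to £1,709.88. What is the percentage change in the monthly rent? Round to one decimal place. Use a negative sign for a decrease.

58.5%

Change: £1,709.88 − £1,078.79 = £631.09.
Relative to the original: £631.09 ÷ £1,078.79 ≈ 58.5%.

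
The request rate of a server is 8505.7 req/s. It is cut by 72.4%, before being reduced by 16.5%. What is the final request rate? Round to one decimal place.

1960.2 req/s

After the 72.4% decrease: 8505.7 × 0.276 = 2347.5732.
16.5% decrease: 2347.5732 × 0.835 = 1960.223622 ≈ 1960.2.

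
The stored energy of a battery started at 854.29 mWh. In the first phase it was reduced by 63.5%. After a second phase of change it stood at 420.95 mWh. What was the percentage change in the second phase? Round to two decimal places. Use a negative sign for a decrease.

After the first phase: 854.29 × 0.365 = 311.81585.
Second-phase multiplier: 420.95 ÷ 311.81585 ≈ 1.349996.
That is a change of 35.00%.

35.00%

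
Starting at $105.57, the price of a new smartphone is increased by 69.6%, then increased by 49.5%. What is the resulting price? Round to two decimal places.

After the 69.6% increase: $105.57 × 1.696 = $179.04672.
Apply the 49.5% increase: $179.04672 × 1.495 = $267.6748464 ≈ $267.67.

$267.67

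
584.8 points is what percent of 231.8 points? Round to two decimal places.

584.8 points ÷ 231.8 points ≈ 252.29%.

252.29%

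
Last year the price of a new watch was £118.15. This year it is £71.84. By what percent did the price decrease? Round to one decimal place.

Change: £71.84 − £118.15 = -£46.31.
Relative to the original: -£46.31 ÷ £118.15 ≈ -39.2%.
So the price decreased by 39.2%.

39.2%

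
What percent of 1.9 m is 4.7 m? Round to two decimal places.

4.7 m ÷ 1.9 m ≈ 247.37%.

247.37%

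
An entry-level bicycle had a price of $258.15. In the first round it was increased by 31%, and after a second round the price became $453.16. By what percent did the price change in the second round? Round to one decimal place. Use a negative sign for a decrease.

34.0%

After the first round: $258.15 × 1.31 = $338.1765.
Second-round multiplier: $453.16 ÷ $338.1765 ≈ 1.34001.
That is a change of 34.0%.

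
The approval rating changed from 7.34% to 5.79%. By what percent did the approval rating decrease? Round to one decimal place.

21.1%

The change is 5.79 − 7.34 = -1.55 percentage points.
Relative to the original 7.34%, that is -1.55 ÷ 7.34 ≈ -21.1%.
So the approval rating fell by 21.1%.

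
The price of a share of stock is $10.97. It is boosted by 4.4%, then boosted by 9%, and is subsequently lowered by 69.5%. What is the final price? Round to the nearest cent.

Apply the 4.4% increase: $10.97 × 1.044 = $11.45268.
Apply the 9% increase: $11.45268 × 1.09 = $12.4834212.
After the 69.5% decrease: $12.4834212 × 0.305 = $3.807443466 ≈ $3.81.

$3.81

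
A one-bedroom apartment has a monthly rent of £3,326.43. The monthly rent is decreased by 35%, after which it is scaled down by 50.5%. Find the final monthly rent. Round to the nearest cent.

£1,070.28

After the 35% decrease: £3,326.43 × 0.65 = £2162.1795.
After the 50.5% decrease: £2162.1795 × 0.495 = £1070.2788525 ≈ £1,070.28.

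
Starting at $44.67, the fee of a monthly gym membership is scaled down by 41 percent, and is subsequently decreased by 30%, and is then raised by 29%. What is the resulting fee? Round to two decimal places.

After the 41% decrease: $44.67 × 0.59 = $26.3553.
After the 30% decrease: $26.3553 × 0.7 = $18.44871.
Apply the 29% increase: $18.44871 × 1.29 = $23.7988359 ≈ $23.80.

$23.80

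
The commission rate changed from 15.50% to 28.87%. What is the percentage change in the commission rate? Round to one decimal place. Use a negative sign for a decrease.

The change is 28.87 − 15.50 = 13.37 percentage points.
Relative to the original 15.50%, that is 13.37 ÷ 15.50 ≈ 86.3%.

86.3%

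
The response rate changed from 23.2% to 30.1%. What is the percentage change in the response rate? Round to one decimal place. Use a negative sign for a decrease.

The change is 30.1 − 23.2 = 6.9 percentage points.
Relative to the original 23.2%, that is 6.9 ÷ 23.2 ≈ 29.7%.

29.7%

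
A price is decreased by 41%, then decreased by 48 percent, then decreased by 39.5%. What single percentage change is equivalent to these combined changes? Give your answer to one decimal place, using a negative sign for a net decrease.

The combined multiplier is 0.59 × 0.52 × 0.605 = 0.185614.
That corresponds to a decrease of 81.4%.

-81.4%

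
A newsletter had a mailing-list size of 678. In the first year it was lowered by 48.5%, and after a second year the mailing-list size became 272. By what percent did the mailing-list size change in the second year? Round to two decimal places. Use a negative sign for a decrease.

After the first year: 678 × 0.515 = 349.17.
Second-year multiplier: 272 ÷ 349.17 ≈ 0.77899.
That is a change of -22.10%.

-22.10%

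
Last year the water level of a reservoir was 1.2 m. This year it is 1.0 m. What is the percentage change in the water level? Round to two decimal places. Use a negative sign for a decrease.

-16.67%

Change: 1.0 − 1.2 = -0.2.
Relative to the original: -0.2 ÷ 1.2 ≈ -16.67%.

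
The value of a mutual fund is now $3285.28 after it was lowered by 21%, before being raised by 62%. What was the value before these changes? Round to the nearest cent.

Undoing the 62% increase: $3285.28 ÷ 1.62 ≈ $2027.950617.
Undoing the 21% decrease: $2027.950617 ÷ 0.79 ≈ $2567.03.

$2567.03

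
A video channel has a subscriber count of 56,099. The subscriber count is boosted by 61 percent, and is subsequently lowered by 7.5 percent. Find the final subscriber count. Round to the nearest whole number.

Apply the 61% increase: 56,099 × 1.61 = 90319.39.
7.5% decrease: 90319.39 × 0.925 = 83545.43575 ≈ 83,545.

83,545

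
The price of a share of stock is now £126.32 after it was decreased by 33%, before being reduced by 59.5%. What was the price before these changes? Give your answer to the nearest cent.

£465.52

Undoing the 59.5% decrease: £126.32 ÷ 0.405 ≈ £311.901235.
Undoing the 33% decrease: £311.901235 ÷ 0.67 ≈ £465.52.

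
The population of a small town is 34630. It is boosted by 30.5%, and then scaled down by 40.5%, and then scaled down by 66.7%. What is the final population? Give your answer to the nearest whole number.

8954

After the 30.5% increase: 34630 × 1.305 = 45192.15.
40.5% decrease: 45192.15 × 0.595 = 26889.32925.
Apply the 66.7% decrease: 26889.32925 × 0.333 = 8954.14664025 ≈ 8954.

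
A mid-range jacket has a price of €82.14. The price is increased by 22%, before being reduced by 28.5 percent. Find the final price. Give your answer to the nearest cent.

Apply the 22% increase: €82.14 × 1.22 = €100.2108.
Apply the 28.5% decrease: €100.2108 × 0.715 = €71.650722 ≈ €71.65.

€71.65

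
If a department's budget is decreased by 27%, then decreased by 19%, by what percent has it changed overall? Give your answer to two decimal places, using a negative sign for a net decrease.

The combined multiplier is 0.73 × 0.81 = 0.5913.
That corresponds to a decrease of 40.87%.

-40.87%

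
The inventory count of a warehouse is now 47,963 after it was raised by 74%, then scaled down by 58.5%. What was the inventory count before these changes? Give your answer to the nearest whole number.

Undoing the 58.5% decrease: 47,963 ÷ 0.415 ≈ 115573.493976.
Undoing the 74% increase: 115573.493976 ÷ 1.74 ≈ 66,422.

66,422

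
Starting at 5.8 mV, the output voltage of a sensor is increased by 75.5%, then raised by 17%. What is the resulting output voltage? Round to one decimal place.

75.5% increase: 5.8 × 1.755 = 10.179.
After the 17% increase: 10.179 × 1.17 = 11.90943 ≈ 11.9.

11.9 mV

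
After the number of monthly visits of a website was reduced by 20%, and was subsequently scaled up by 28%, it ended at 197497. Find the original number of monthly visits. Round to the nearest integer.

Undoing the 28% increase: 197497 ÷ 1.28 = 154294.53125.
Undoing the 20% decrease: 154294.53125 ÷ 0.8 ≈ 192868.

192868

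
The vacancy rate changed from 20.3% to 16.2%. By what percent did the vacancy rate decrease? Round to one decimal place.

20.2%

The change is 16.2 − 20.3 = -4.1 percentage points.
Relative to the original 20.3%, that is -4.1 ÷ 20.3 ≈ -20.2%.
So the vacancy rate fell by 20.2%.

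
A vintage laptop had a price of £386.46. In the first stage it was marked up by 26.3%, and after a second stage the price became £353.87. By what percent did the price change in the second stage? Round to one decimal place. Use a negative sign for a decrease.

-27.5%

After the first stage: £386.46 × 1.263 = £488.09898.
Second-stage multiplier: £353.87 ÷ £488.09898 ≈ 0.725.
That is a change of -27.5%.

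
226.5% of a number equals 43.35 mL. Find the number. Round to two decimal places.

19.14 mL

43.35 mL ÷ 2.265 ≈ 19.14 mL.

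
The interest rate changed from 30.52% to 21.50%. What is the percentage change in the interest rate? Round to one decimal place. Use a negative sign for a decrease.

-29.6%

The change is 21.50 − 30.52 = -9.02 percentage points.
Relative to the original 30.52%, that is -9.02 ÷ 30.52 ≈ -29.6%.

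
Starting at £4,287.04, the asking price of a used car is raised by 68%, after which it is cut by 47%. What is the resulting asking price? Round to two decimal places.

After the 68% increase: £4,287.04 × 1.68 = £7202.2272.
47% decrease: £7202.2272 × 0.53 = £3817.180416 ≈ £3,817.18.

£3,817.18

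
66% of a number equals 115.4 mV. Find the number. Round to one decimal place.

115.4 mV ÷ 0.66 ≈ 174.8 mV.

174.8 mV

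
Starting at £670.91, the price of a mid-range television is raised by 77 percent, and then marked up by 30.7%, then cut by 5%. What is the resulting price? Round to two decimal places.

£1474.47

77% increase: £670.91 × 1.77 = £1187.5107.
30.7% increase: £1187.5107 × 1.307 = £1552.0764849.
After the 5% decrease: £1552.0764849 × 0.95 = £1474.472660655 ≈ £1474.47.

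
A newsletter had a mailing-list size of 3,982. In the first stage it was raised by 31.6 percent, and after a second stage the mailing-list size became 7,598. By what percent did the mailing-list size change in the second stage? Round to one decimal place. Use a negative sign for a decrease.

45.0%

After the first stage: 3,982 × 1.316 = 5240.312.
Second-stage multiplier: 7,598 ÷ 5240.312 ≈ 1.44991.
That is a change of 45.0%.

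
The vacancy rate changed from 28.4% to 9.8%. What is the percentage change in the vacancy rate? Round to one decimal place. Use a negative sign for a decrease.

-65.5%

The change is 9.8 − 28.4 = -18.6 percentage points.
Relative to the original 28.4%, that is -18.6 ÷ 28.4 ≈ -65.5%.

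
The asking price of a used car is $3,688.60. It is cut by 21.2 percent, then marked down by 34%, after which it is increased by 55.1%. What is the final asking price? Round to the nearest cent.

Apply the 21.2% decrease: $3,688.60 × 0.788 = $2906.6168.
After the 34% decrease: $2906.6168 × 0.66 = $1918.367088.
After the 55.1% increase: $1918.367088 × 1.551 = $2975.387353488 ≈ $2,975.39.

$2,975.39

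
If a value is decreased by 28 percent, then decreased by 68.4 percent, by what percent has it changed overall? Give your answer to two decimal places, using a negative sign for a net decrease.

The combined multiplier is 0.72 × 0.316 = 0.22752.
That corresponds to a decrease of 77.25%.

-77.25%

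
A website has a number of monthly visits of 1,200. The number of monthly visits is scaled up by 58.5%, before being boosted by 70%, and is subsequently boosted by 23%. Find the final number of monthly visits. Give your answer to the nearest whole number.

3,977

58.5% increase: 1,200 × 1.585 = 1902.
After the 70% increase: 1902 × 1.7 = 3233.4.
23% increase: 3233.4 × 1.23 = 3977.082 ≈ 3,977.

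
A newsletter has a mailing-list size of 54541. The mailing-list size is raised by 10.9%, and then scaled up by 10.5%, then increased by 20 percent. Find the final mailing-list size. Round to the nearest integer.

80204

After the 10.9% increase: 54541 × 1.109 = 60485.969.
10.5% increase: 60485.969 × 1.105 = 66836.995745.
20% increase: 66836.995745 × 1.2 = 80204.394894 ≈ 80204.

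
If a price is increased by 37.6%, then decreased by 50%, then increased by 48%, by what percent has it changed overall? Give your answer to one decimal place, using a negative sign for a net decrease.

The combined multiplier is 1.376 × 0.5 × 1.48 = 1.01824.
That corresponds to an increase of 1.8%.

1.8%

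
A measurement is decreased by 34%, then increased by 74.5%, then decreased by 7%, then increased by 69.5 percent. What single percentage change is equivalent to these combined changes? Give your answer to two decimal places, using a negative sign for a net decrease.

The combined multiplier is 0.66 × 1.745 × 0.93 × 1.695 = 1.815482295.
That corresponds to an increase of 81.55%.

81.55%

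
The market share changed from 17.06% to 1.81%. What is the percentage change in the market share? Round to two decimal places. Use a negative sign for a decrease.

The change is 1.81 − 17.06 = -15.25 percentage points.
Relative to the original 17.06%, that is -15.25 ÷ 17.06 ≈ -89.39%.

-89.39%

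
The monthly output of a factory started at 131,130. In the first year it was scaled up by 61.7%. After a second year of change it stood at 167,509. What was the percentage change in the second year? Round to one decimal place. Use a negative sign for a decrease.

After the first year: 131,130 × 1.617 = 212037.21.
Second-year multiplier: 167,509 ÷ 212037.21 ≈ 0.79.
That is a change of -21.0%.

-21.0%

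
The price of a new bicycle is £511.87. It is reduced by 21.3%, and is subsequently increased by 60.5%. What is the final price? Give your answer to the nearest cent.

After the 21.3% decrease: £511.87 × 0.787 = £402.84169.
Apply the 60.5% increase: £402.84169 × 1.605 = £646.56091245 ≈ £646.56.

£646.56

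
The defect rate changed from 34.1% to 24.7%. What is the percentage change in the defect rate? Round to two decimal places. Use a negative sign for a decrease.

-27.57%

The change is 24.7 − 34.1 = -9.4 percentage points.
Relative to the original 34.1%, that is -9.4 ÷ 34.1 ≈ -27.57%.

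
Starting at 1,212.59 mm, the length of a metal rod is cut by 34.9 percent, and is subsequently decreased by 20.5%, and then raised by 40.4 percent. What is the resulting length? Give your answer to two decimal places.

881.11 mm

34.9% decrease: 1,212.59 × 0.651 = 789.39609.
20.5% decrease: 789.39609 × 0.795 = 627.56989155.
Apply the 40.4% increase: 627.56989155 × 1.404 = 881.1081277362 ≈ 881.11.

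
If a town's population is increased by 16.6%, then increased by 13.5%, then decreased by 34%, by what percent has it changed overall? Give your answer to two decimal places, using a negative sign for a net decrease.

The combined multiplier is 1.166 × 1.135 × 0.66 = 0.8734506.
That corresponds to a decrease of 12.65%.

-12.65%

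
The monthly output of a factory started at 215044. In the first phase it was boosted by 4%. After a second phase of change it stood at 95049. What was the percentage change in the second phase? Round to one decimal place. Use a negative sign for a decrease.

-57.5%

After the first phase: 215044 × 1.04 = 223645.76.
Second-phase multiplier: 95049 ÷ 223645.76 ≈ 0.425.
That is a change of -57.5%.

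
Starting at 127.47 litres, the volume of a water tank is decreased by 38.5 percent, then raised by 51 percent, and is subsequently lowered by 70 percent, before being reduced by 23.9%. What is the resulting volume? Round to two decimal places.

27.03 litres

Apply the 38.5% decrease: 127.47 × 0.615 = 78.39405.
After the 51% increase: 78.39405 × 1.51 = 118.3750155.
70% decrease: 118.3750155 × 0.3 = 35.51250465.
23.9% decrease: 35.51250465 × 0.761 = 27.02501603865 ≈ 27.03.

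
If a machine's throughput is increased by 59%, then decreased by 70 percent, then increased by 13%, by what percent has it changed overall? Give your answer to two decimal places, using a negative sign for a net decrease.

The combined multiplier is 1.59 × 0.3 × 1.13 = 0.53901.
That corresponds to a decrease of 46.10%.

-46.10%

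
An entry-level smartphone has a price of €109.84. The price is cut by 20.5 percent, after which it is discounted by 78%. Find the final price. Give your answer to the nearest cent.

€19.21

20.5% decrease: €109.84 × 0.795 = €87.3228.
After the 78% decrease: €87.3228 × 0.22 = €19.211016 ≈ €19.21.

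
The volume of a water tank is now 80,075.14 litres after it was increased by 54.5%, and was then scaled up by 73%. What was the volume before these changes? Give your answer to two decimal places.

29,958.71 litres

Undoing the 73% increase: 80,075.14 ÷ 1.73 ≈ 46286.208092.
Undoing the 54.5% increase: 46286.208092 ÷ 1.545 ≈ 29,958.71 litres.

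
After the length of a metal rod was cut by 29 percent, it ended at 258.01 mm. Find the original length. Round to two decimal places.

363.39 mm

The overall multiplier applied was 0.71.
So the original length was 258.01 ÷ 0.71 ≈ 363.39 mm.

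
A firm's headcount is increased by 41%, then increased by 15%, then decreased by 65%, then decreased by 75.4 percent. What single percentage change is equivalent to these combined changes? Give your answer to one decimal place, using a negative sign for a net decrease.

-86.0%

The combined multiplier is 1.41 × 1.15 × 0.35 × 0.246 = 0.13961115.
That corresponds to a decrease of 86.0%.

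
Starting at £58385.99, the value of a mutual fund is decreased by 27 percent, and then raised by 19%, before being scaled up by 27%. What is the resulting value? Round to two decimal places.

£64414.29

Each change multiplies by a factor: 0.73 × 1.19 × 1.27 = 1.103249.
£58385.99 × 1.103249 = £64414.28508151 ≈ £64414.29.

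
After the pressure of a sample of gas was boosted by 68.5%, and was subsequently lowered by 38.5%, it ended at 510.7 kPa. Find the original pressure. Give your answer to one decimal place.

Undoing the 38.5% decrease: 510.7 ÷ 0.615 ≈ 830.406504.
Undoing the 68.5% increase: 830.406504 ÷ 1.685 ≈ 492.8 kPa.

492.8 kPa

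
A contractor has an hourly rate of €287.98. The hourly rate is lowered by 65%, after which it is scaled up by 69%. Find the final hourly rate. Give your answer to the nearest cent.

€170.34

65% decrease: €287.98 × 0.35 = €100.793.
After the 69% increase: €100.793 × 1.69 = €170.34017 ≈ €170.34.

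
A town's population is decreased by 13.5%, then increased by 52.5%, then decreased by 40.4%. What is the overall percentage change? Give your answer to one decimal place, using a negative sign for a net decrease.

The combined multiplier is 0.865 × 1.525 × 0.596 = 0.7861985.
That corresponds to a decrease of 21.4%.

-21.4%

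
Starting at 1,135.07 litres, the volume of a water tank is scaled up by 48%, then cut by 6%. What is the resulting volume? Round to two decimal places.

Apply the 48% increase: 1,135.07 × 1.48 = 1679.9036.
Apply the 6% decrease: 1679.9036 × 0.94 = 1579.109384 ≈ 1,579.11.

1,579.11 litres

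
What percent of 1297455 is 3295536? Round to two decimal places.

254.00%

3295536 ÷ 1297455 ≈ 254.00%.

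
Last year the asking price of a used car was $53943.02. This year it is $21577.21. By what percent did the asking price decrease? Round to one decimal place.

Change: $21577.21 − $53943.02 = -$32365.81.
Relative to the original: -$32365.81 ÷ $53943.02 ≈ -60.0%.
So the asking price decreased by 60.0%.

60.0%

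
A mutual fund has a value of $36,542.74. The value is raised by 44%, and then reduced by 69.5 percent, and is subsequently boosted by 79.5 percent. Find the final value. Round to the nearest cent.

Each change multiplies by a factor: 1.44 × 0.305 × 1.795 = 0.788364.
$36,542.74 × 0.788364 = $28808.98067736 ≈ $28,808.98.

$28,808.98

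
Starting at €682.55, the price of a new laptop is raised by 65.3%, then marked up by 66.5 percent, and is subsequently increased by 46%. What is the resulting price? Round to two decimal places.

65.3% increase: €682.55 × 1.653 = €1128.25515.
After the 66.5% increase: €1128.25515 × 1.665 = €1878.54482475.
Apply the 46% increase: €1878.54482475 × 1.46 = €2742.675444135 ≈ €2742.68.

€2742.68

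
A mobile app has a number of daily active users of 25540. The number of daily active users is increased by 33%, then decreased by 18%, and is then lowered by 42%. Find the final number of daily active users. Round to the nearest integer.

Each change multiplies by a factor: 1.33 × 0.82 × 0.58 = 0.632548.
25540 × 0.632548 = 16155.27592 ≈ 16155.

16155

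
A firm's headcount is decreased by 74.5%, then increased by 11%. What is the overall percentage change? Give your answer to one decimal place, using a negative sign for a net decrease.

-71.7%

A 74.5% decrease multiplies by 0.255.
Then an 11% increase: 0.255 × 1.11 = 0.28305.
Overall factor 0.28305, i.e. -71.7%.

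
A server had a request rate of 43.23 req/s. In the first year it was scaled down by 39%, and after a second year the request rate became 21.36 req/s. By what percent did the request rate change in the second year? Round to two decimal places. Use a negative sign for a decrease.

-19.00%

After the first year: 43.23 × 0.61 = 26.3703.
Second-year multiplier: 21.36 ÷ 26.3703 ≈ 0.810002.
That is a change of -19.00%.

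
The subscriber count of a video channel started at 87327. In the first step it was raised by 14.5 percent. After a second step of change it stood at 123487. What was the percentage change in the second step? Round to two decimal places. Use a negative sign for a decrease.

23.50%

After the first step: 87327 × 1.145 = 99989.415.
Second-step multiplier: 123487 ÷ 99989.415 ≈ 1.235001.
That is a change of 23.50%.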